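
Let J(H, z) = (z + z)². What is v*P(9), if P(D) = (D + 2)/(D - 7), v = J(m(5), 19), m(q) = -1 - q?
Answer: 7942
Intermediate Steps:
J(H, z) = 4*z² (J(H, z) = (2*z)² = 4*z²)
v = 1444 (v = 4*19² = 4*361 = 1444)
P(D) = (2 + D)/(-7 + D)
v*P(9) = 1444*((2 + 9)/(-7 + 9)) = 1444*(11/2) = 7942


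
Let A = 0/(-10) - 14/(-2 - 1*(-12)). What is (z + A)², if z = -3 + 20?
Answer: 6084/25 ≈ 243.36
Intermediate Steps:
A = -7/5 (A = 0*(-⅒) - 14/(-2 + 12) = 0 - 14/10 = 0 - 14*⅒ = 0 - 7/5 = -7/5 ≈ -1.4000)
z = 17
(z + A)² = (17 - 7/5)² = (78/5)² = 6084/25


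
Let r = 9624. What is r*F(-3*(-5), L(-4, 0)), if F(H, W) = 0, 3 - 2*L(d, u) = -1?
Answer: 0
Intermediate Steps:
L(d, u) = 2 (L(d, u) = 3/2 - 1/2*(-1) = 3/2 + 1/2 = 2)
r*F(-3*(-5), L(-4, 0)) = 9624*0 = 0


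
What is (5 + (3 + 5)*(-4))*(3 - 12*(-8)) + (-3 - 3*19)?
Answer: -2733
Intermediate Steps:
(5 + (3 + 5)*(-4))*(3 - 12*(-8)) + (-3 - 3*19) = (5 + 8*(-4))*(3 + 96) + (-3 - 57) = (5 - 32)*99 - 60 = -27*99 - 60 = -2673 - 60 = -2733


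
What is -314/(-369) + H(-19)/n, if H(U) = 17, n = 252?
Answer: 3163/3444 ≈ 0.91841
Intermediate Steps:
-314/(-369) + H(-19)/n = -314/(-369) + 17/252 = -314*(-1/369) + 17*(1/252) = 314/369 + 17/252 = 3163/3444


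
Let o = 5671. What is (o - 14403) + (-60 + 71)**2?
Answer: -8611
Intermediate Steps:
(o - 14403) + (-60 + 71)**2 = (5671 - 14403) + (-60 + 71)**2 = -8732 + 11**2 = -8732 + 121 = -8611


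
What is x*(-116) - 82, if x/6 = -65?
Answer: 45158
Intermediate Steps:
x = -390 (x = 6*(-65) = -390)
x*(-116) - 82 = -390*(-116) - 82 = 45240 - 82 = 45158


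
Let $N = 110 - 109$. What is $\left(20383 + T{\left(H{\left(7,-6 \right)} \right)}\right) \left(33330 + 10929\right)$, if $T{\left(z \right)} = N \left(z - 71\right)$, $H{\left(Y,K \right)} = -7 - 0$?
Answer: $898678995$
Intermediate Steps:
$H{\left(Y,K \right)} = -7$ ($H{\left(Y,K \right)} = -7 + 0 = -7$)
$N = 1$ ($N = 110 - 109 = 1$)
$T{\left(z \right)} = -71 + z$ ($T{\left(z \right)} = 1 \left(z - 71\right) = 1 \left(-71 + z\right) = -71 + z$)
$\left(20383 + T{\left(H{\left(7,-6 \right)} \right)}\right) \left(33330 + 10929\right) = \left(20383 - 78\right) \left(33330 + 10929\right) = \left(20383 - 78\right) 44259 = 20305 \cdot 44259 = 898678995$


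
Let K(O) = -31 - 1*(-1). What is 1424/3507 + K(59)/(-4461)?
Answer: 2152558/5214909 ≈ 0.41277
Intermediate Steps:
K(O) = -30 (K(O) = -31 + 1 = -30)
1424/3507 + K(59)/(-4461) = 1424/3507 - 30/(-4461) = 1424*(1/3507) - 30*(-1/4461) = 1424/3507 + 10/1487 = 2152558/5214909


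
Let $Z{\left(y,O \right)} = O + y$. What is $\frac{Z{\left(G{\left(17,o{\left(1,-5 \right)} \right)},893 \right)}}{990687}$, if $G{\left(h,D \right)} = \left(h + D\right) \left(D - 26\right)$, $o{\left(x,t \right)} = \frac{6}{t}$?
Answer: $\frac{11581}{24767175} \approx 0.00046759$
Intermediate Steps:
$G{\left(h,D \right)} = \left(-26 + D\right) \left(D + h\right)$ ($G{\left(h,D \right)} = \left(D + h\right) \left(-26 + D\right) = \left(-26 + D\right) \left(D + h\right)$)
$\frac{Z{\left(G{\left(17,o{\left(1,-5 \right)} \right)},893 \right)}}{990687} = \frac{893 - \left(442 - \frac{36}{25} - \frac{6}{-5} \cdot 17 + 26 \cdot 6 \frac{1}{-5}\right)}{990687} = \left(893 - \left(442 - \frac{36}{25} - 6 \left(- \frac{1}{5}\right) 17 + 26 \cdot 6 \left(- \frac{1}{5}\right)\right)\right) \frac{1}{990687} = \left(893 - \left(\frac{2156}{5} - \frac{36}{25}\right)\right) \frac{1}{990687} = \left(893 + \left(\frac{36}{25} + \frac{156}{5} - 442 - \frac{102}{5}\right)\right) \frac{1}{990687} = \left(893 - \frac{10744}{25}\right) \frac{1}{990687} = \frac{11581}{25} \cdot \frac{1}{990687} = \frac{11581}{24767175}$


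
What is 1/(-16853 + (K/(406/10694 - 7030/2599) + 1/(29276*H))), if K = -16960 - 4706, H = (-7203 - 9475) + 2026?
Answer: -15897737031008976/138771754783292459045 ≈ -0.00011456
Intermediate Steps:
H = -14652 (H = -16678 + 2026 = -14652)
K = -21666
1/(-16853 + (K/(406/10694 - 7030/2599) + 1/(29276*H))) = 1/(-16853 + (-21666/(406/10694 - 7030/2599) + 1/(29276*(-14652)))) = 1/(-16853 + (-21666/(406*(1/10694) - 7030*1/2599) + (1/29276)*(-1/14652))) = 1/(-16853 + (-21666/(203/5347 - 7030/2599) - 1/428951952)) = 1/(-16853 + (-21666/(-37061813/13896853) - 1/428951952)) = 1/(-16853 + (-21666*(-13896853/37061813) - 1/428951952)) = 1/(-16853 + (301089217098/37061813 - 1/428951952)) = 1/(-16853 + 129152807400301813483/15897737031008976) = 1/(-138771754783292459045/15897737031008976) = -15897737031008976/138771754783292459045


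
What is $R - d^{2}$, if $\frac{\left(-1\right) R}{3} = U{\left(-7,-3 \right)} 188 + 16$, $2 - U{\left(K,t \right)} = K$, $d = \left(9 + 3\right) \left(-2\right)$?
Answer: $-5700$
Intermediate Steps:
$d = -24$ ($d = 12 \left(-2\right) = -24$)
$U{\left(K,t \right)} = 2 - K$
$R = -5124$ ($R = - 3 \left(\left(2 - -7\right) 188 + 16\right) = - 3 \left(\left(2 + 7\right) 188 + 16\right) = - 3 \left(9 \cdot 188 + 16\right) = - 3 \left(1692 + 16\right) = \left(-3\right) 1708 = -5124$)
$R - d^{2} = -5124 - \left(-24\right)^{2} = -5124 - 576 = -5700$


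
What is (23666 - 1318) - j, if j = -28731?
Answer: 51079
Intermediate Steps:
(23666 - 1318) - j = (23666 - 1318) - 1*(-28731) = 22348 + 28731 = 51079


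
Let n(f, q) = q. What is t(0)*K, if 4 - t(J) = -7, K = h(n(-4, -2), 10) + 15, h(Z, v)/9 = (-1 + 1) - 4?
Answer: -231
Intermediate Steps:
h(Z, v) = -36 (h(Z, v) = 9*((-1 + 1) - 4) = 9*(0 - 4) = 9*(-4) = -36)
K = -21 (K = -36 + 15 = -21)
t(J) = 11 (t(J) = 4 - 1*(-7) = 4 + 7 = 11)
t(0)*K = 11*(-21) = -231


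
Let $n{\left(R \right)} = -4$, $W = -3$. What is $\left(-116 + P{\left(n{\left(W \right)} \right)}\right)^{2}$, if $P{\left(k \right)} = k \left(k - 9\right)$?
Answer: $4096$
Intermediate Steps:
$P{\left(k \right)} = k \left(-9 + k\right)$
$\left(-116 + P{\left(n{\left(W \right)} \right)}\right)^{2} = \left(-116 - 4 \left(-9 - 4\right)\right)^{2} = \left(-116 - -52\right)^{2} = \left(-116 + 52\right)^{2} = \left(-64\right)^{2} = 4096$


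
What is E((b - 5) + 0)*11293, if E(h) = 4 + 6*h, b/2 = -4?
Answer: -835682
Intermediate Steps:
b = -8 (b = 2*(-4) = -8)
E((b - 5) + 0)*11293 = (4 + 6*((-8 - 5) + 0))*11293 = (4 + 6*(-13 + 0))*11293 = (4 + 6*(-13))*11293 = (4 - 78)*11293 = -74*11293 = -835682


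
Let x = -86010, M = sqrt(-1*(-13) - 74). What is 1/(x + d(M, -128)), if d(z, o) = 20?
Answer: -1/85990 ≈ -1.1629e-5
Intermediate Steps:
M = I*sqrt(61) (M = sqrt(13 - 74) = sqrt(-61) = I*sqrt(61) ≈ 7.8102*I)
1/(x + d(M, -128)) = 1/(-86010 + 20) = 1/(-85990) = -1/85990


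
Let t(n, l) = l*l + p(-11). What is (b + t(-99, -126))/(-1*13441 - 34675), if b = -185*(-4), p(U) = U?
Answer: -16605/48116 ≈ -0.34510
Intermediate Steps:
b = 740
t(n, l) = -11 + l² (t(n, l) = l*l - 11 = l² - 11 = -11 + l²)
(b + t(-99, -126))/(-1*13441 - 34675) = (740 + (-11 + (-126)²))/(-1*13441 - 34675) = (740 + (-11 + 15876))/(-13441 - 34675) = (740 + 15865)/(-48116) = 16605*(-1/48116) = -16605/48116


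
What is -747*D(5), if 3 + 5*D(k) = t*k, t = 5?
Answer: -16434/5 ≈ -3286.8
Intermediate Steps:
D(k) = -⅗ + k (D(k) = -⅗ + (5*k)/5 = -⅗ + k)
-747*D(5) = -747*(-⅗ + 5) = -747*22/5 = -16434/5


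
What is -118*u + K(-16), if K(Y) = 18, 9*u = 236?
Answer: -27686/9 ≈ -3076.2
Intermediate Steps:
u = 236/9 (u = (⅑)*236 = 236/9 ≈ 26.222)
-118*u + K(-16) = -118*236/9 + 18 = -27848/9 + 18 = -27686/9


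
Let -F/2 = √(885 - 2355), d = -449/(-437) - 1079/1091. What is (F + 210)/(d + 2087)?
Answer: 2860602/28429459 - 953534*I*√30/142147295 ≈ 0.10062 - 0.036742*I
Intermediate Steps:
d = 18336/476767 (d = -449*(-1/437) - 1079*1/1091 = 449/437 - 1079/1091 = 18336/476767 ≈ 0.038459)
F = -14*I*√30 (F = -2*√(885 - 2355) = -14*I*√30 ≈ -76.681*I)
(F + 210)/(d + 2087) = (-14*I*√30 + 210)/(18336/476767 + 2087) = (210 - 14*I*√30)/(995031065/476767) = (210 - 14*I*√30)*(476767/995031065) = 2860602/28429459 - 953534*I*√30/142147295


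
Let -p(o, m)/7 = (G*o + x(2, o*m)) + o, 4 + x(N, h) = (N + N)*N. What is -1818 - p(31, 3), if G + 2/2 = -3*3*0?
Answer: -1790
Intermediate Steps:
x(N, h) = -4 + 2*N² (x(N, h) = -4 + (N + N)*N = -4 + (2*N)*N = -4 + 2*N²)
G = -1 (G = -1 - 3*3*0 = -1 - 9*0 = -1 + 0 = -1)
p(o, m) = -28 (p(o, m) = -7*((-o + (-4 + 2*2²)) + o) = -7*((-o + (-4 + 2*4)) + o) = -7*((-o + (-4 + 8)) + o) = -7*((-o + 4) + o) = -7*((4 - o) + o) = -7*4 = -28)
-1818 - p(31, 3) = -1818 - 1*(-28) = -1818 + 28 = -1790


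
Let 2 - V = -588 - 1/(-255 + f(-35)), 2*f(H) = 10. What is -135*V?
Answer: -3982473/50 ≈ -79650.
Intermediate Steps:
f(H) = 5 (f(H) = (1/2)*10 = 5)
V = 147499/250 (V = 2 - (-588 - 1/(-255 + 5)) = 2 - (-588 - 1/(-250)) = 2 - (-588 - 1*(-1/250)) = 2 - (-588 + 1/250) = 2 - 1*(-146999/250) = 2 + 146999/250 = 147499/250 ≈ 590.00)
-135*V = -135*147499/250 = -3982473/50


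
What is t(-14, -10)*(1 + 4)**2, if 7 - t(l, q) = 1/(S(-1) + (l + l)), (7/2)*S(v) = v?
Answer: 34825/198 ≈ 175.88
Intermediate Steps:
S(v) = 2*v/7
t(l, q) = 7 - 1/(-2/7 + 2*l) (t(l, q) = 7 - 1/((2/7)*(-1) + (l + l)) = 7 - 1/(-2/7 + 2*l))
t(-14, -10)*(1 + 4)**2 = (7*(-3 + 14*(-14))/(2*(-1 + 7*(-14))))*(1 + 4)**2 = (7*(-3 - 196)/(2*(-1 - 98)))*5**2 = ((7/2)*(-199)/(-99))*25 = ((7/2)*(-1/99)*(-199))*25 = (1393/198)*25 = 34825/198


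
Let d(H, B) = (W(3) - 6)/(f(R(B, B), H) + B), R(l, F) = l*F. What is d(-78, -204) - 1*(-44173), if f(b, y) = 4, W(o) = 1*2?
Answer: 2208651/50 ≈ 44173.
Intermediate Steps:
W(o) = 2
R(l, F) = F*l
d(H, B) = -4/(4 + B) (d(H, B) = (2 - 6)/(4 + B) = -4/(4 + B))
d(-78, -204) - 1*(-44173) = -4/(4 - 204) - 1*(-44173) = -4/(-200) + 44173 = -4*(-1/200) + 44173 = 1/50 + 44173 = 2208651/50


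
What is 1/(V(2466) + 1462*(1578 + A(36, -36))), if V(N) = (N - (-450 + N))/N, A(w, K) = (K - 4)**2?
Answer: 137/636534357 ≈ 2.1523e-7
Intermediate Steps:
A(w, K) = (-4 + K)**2
V(N) = 450/N (V(N) = (N + (450 - N))/N = 450/N)
1/(V(2466) + 1462*(1578 + A(36, -36))) = 1/(450/2466 + 1462*(1578 + (-4 - 36)**2)) = 1/(450*(1/2466) + 1462*(1578 + (-40)**2)) = 1/(25/137 + 1462*(1578 + 1600)) = 1/(25/137 + 1462*3178) = 1/(25/137 + 4646236) = 1/(636534357/137) = 137/636534357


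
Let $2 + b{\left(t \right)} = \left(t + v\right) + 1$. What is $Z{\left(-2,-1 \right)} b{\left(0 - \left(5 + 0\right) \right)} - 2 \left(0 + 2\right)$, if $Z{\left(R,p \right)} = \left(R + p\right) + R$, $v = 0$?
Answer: $26$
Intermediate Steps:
$b{\left(t \right)} = -1 + t$ ($b{\left(t \right)} = -2 + \left(\left(t + 0\right) + 1\right) = -2 + \left(t + 1\right) = -2 + \left(1 + t\right) = -1 + t$)
$Z{\left(R,p \right)} = p + 2 R$
$Z{\left(-2,-1 \right)} b{\left(0 - \left(5 + 0\right) \right)} - 2 \left(0 + 2\right) = \left(-1 + 2 \left(-2\right)\right) \left(-1 + \left(0 - \left(5 + 0\right)\right)\right) - 2 \left(0 + 2\right) = \left(-1 - 4\right) \left(-1 + \left(0 - 5\right)\right) - 4 = - 5 \left(-1 + \left(0 - 5\right)\right) - 4 = - 5 \left(-1 - 5\right) - 4 = \left(-5\right) \left(-6\right) - 4 = 30 - 4 = 26$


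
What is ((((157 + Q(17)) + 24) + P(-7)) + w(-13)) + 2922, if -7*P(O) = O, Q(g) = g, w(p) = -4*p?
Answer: 3173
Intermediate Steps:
P(O) = -O/7
((((157 + Q(17)) + 24) + P(-7)) + w(-13)) + 2922 = ((((157 + 17) + 24) - ⅐*(-7)) - 4*(-13)) + 2922 = (((174 + 24) + 1) + 52) + 2922 = ((198 + 1) + 52) + 2922 = (199 + 52) + 2922 = 251 + 2922 = 3173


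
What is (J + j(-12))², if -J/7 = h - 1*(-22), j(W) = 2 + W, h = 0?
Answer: 26896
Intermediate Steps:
J = -154 (J = -7*(0 - 1*(-22)) = -7*(0 + 22) = -7*22 = -154)
(J + j(-12))² = (-154 + (2 - 12))² = (-154 - 10)² = (-164)² = 26896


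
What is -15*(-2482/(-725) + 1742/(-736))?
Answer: -845703/53360 ≈ -15.849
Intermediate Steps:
-15*(-2482/(-725) + 1742/(-736)) = -15*(-2482*(-1/725) + 1742*(-1/736)) = -15*(2482/725 - 871/368) = -15*281901/266800 = -845703/53360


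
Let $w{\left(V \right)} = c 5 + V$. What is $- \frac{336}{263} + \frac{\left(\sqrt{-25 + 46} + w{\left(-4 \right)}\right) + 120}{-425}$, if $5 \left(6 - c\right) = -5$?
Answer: $- \frac{182513}{111775} - \frac{\sqrt{21}}{425} \approx -1.6436$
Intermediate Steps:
$c = 7$ ($c = 6 - -1 = 6 + 1 = 7$)
$w{\left(V \right)} = 35 + V$ ($w{\left(V \right)} = 7 \cdot 5 + V = 35 + V$)
$- \frac{336}{263} + \frac{\left(\sqrt{-25 + 46} + w{\left(-4 \right)}\right) + 120}{-425} = - \frac{336}{263} + \frac{\left(\sqrt{-25 + 46} + \left(35 - 4\right)\right) + 120}{-425} = \left(-336\right) \frac{1}{263} + \left(\left(\sqrt{21} + 31\right) + 120\right) \left(- \frac{1}{425}\right) = - \frac{336}{263} + \left(\left(31 + \sqrt{21}\right) + 120\right) \left(- \frac{1}{425}\right) = - \frac{336}{263} + \left(151 + \sqrt{21}\right) \left(- \frac{1}{425}\right) = - \frac{336}{263} - \left(\frac{151}{425} + \frac{\sqrt{21}}{425}\right) = - \frac{182513}{111775} - \frac{\sqrt{21}}{425}$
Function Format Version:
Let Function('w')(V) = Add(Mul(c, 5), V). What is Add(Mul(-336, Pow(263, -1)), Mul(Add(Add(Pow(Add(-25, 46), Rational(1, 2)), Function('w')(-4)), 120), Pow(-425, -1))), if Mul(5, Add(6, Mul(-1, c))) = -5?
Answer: Add(Rational(-182513, 111775), Mul(Rational(-1, 425), Pow(21, Rational(1, 2)))) ≈ -1.6436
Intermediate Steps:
c = 7 (c = Add(6, Mul(Rational(-1, 5), -5)) = Add(6, 1) = 7)
Function('w')(V) = Add(35, V) (Function('w')(V) = Add(Mul(7, 5), V) = Add(35, V))
Add(Mul(-336, Pow(263, -1)), Mul(Add(Add(Pow(Add(-25, 46), Rational(1, 2)), Function('w')(-4)), 120), Pow(-425, -1))) = Add(Mul(-336, Pow(263, -1)), Mul(Add(Add(Pow(Add(-25, 46), Rational(1, 2)), Add(35, -4)), 120), Pow(-425, -1))) = Add(Mul(-336, Rational(1, 263)), Mul(Add(Add(Pow(21, Rational(1, 2)), 31), 120), Rational(-1, 425))) = Add(Rational(-336, 263), Mul(Add(Add(31, Pow(21, Rational(1, 2))), 120), Rational(-1, 425))) = Add(Rational(-336, 263), Mul(Add(151, Pow(21, Rational(1, 2))), Rational(-1, 425))) = Add(Rational(-336, 263), Add(Rational(-151, 425), Mul(Rational(-1, 425), Pow(21, Rational(1, 2))))) = Add(Rational(-182513, 111775), Mul(Rational(-1, 425), Pow(21, Rational(1, 2))))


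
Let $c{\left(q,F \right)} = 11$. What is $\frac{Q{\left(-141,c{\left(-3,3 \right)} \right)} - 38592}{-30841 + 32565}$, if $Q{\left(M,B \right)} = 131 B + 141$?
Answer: $- \frac{18505}{862} \approx -21.468$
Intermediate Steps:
$Q{\left(M,B \right)} = 141 + 131 B$
$\frac{Q{\left(-141,c{\left(-3,3 \right)} \right)} - 38592}{-30841 + 32565} = \frac{\left(141 + 131 \cdot 11\right) - 38592}{-30841 + 32565} = \frac{\left(141 + 1441\right) - 38592}{1724} = \left(1582 - 38592\right) \frac{1}{1724} = \left(-37010\right) \frac{1}{1724} = - \frac{18505}{862}$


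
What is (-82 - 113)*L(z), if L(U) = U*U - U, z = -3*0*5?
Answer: 0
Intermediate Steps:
z = 0 (z = 0*5 = 0)
L(U) = U**2 - U
(-82 - 113)*L(z) = (-82 - 113)*(0*(-1 + 0)) = -0*(-1) = -195*0 = 0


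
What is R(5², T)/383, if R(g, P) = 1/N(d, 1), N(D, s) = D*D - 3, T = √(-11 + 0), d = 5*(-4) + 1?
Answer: 1/137114 ≈ 7.2932e-6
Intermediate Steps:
d = -19 (d = -20 + 1 = -19)
T = I*√11 (T = √(-11) = I*√11 ≈ 3.3166*I)
N(D, s) = -3 + D² (N(D, s) = D² - 3 = -3 + D²)
R(g, P) = 1/358 (R(g, P) = 1/(-3 + (-19)²) = 1/(-3 + 361) = 1/358)
R(5², T)/383 = (1/358)/383 = (1/358)*(1/383) = 1/137114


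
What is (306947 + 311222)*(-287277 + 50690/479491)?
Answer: -85150730715724573/479491 ≈ -1.7759e+11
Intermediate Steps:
(306947 + 311222)*(-287277 + 50690/479491) = 618169*(-287277 + 50690*(1/479491)) = 618169*(-287277 + 50690/479491) = 618169*(-137746685317/479491) = -85150730715724573/479491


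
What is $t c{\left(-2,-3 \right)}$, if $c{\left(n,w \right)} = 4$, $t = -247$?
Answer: $-988$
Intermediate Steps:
$t c{\left(-2,-3 \right)} = \left(-247\right) 4 = -988$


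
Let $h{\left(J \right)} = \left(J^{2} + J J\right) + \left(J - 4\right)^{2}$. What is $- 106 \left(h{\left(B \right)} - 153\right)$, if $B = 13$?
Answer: $-28196$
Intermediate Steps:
$h{\left(J \right)} = \left(-4 + J\right)^{2} + 2 J^{2}$ ($h{\left(J \right)} = \left(J^{2} + J^{2}\right) + \left(-4 + J\right)^{2} = 2 J^{2} + \left(-4 + J\right)^{2} = \left(-4 + J\right)^{2} + 2 J^{2}$)
$- 106 \left(h{\left(B \right)} - 153\right) = - 106 \left(\left(\left(-4 + 13\right)^{2} + 2 \cdot 13^{2}\right) - 153\right) = - 106 \left(\left(9^{2} + 2 \cdot 169\right) - 153\right) = - 106 \left(\left(81 + 338\right) - 153\right) = - 106 \left(419 - 153\right) = \left(-106\right) 266 = -28196$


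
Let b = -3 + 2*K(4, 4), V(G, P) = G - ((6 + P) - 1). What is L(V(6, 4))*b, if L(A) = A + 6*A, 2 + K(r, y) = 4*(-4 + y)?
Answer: 147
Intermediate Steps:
K(r, y) = -18 + 4*y (K(r, y) = -2 + 4*(-4 + y) = -2 + (-16 + 4*y) = -18 + 4*y)
V(G, P) = -5 + G - P (V(G, P) = G - (5 + P) = G + (-5 - P) = -5 + G - P)
b = -7 (b = -3 + 2*(-18 + 4*4) = -3 + 2*(-18 + 16) = -3 + 2*(-2) = -3 - 4 = -7)
L(A) = 7*A
L(V(6, 4))*b = (7*(-5 + 6 - 1*4))*(-7) = (7*(-5 + 6 - 4))*(-7) = (7*(-3))*(-7) = -21*(-7) = 147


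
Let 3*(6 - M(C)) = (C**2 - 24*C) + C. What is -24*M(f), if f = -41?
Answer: 20848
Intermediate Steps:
M(C) = 6 - C**2/3 + 23*C/3 (M(C) = 6 - ((C**2 - 24*C) + C)/3 = 6 - (C**2 - 23*C)/3 = 6 + (-C**2/3 + 23*C/3) = 6 - C**2/3 + 23*C/3)
-24*M(f) = -24*(6 - 1/3*(-41)**2 + (23/3)*(-41)) = -24*(6 - 1/3*1681 - 943/3) = -24*(6 - 1681/3 - 943/3) = -24*(-2606/3) = 20848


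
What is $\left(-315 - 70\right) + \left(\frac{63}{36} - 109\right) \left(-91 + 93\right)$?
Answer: $- \frac{1199}{2} \approx -599.5$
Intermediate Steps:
$\left(-315 - 70\right) + \left(\frac{63}{36} - 109\right) \left(-91 + 93\right) = -385 + \left(63 \cdot \frac{1}{36} - 109\right) 2 = -385 + \left(\frac{7}{4} - 109\right) 2 = -385 - \frac{429}{2} = - \frac{1199}{2}$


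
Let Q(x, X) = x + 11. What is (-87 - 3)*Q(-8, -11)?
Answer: -270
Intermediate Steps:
Q(x, X) = 11 + x
(-87 - 3)*Q(-8, -11) = (-87 - 3)*(11 - 8) = -90*3 = -270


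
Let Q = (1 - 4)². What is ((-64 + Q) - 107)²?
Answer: 26244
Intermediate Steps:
Q = 9 (Q = (-3)² = 9)
((-64 + Q) - 107)² = ((-64 + 9) - 107)² = (-55 - 107)² = (-162)² = 26244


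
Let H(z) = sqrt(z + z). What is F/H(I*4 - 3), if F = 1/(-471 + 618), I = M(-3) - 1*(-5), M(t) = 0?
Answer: sqrt(34)/4998 ≈ 0.0011667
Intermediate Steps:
I = 5 (I = 0 - 1*(-5) = 0 + 5 = 5)
F = 1/147 ≈ 0.0068027
H(z) = sqrt(2)*sqrt(z) (H(z) = sqrt(2*z) = sqrt(2)*sqrt(z))
F/H(I*4 - 3) = 1/(147*((sqrt(2)*sqrt(5*4 - 3)))) = 1/(147*((sqrt(2)*sqrt(20 - 3)))) = 1/(147*((sqrt(2)*sqrt(17)))) = 1/(147*(sqrt(34))) = (sqrt(34)/34)/147 = sqrt(34)/4998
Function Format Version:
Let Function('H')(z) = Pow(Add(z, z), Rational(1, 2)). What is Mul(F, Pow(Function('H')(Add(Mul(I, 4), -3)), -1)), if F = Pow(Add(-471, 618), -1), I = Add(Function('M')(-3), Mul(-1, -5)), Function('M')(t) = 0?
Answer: Mul(Rational(1, 4998), Pow(34, Rational(1, 2))) ≈ 0.0011667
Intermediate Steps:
I = 5 (I = Add(0, Mul(-1, -5)) = Add(0, 5) = 5)
F = Rational(1, 147) (F = Pow(147, -1) = Rational(1, 147) ≈ 0.0068027)
Function('H')(z) = Mul(Pow(2, Rational(1, 2)), Pow(z, Rational(1, 2))) (Function('H')(z) = Pow(Mul(2, z), Rational(1, 2)) = Mul(Pow(2, Rational(1, 2)), Pow(z, Rational(1, 2))))
Mul(F, Pow(Function('H')(Add(Mul(I, 4), -3)), -1)) = Mul(Rational(1, 147), Pow(Mul(Pow(2, Rational(1, 2)), Pow(Add(Mul(5, 4), -3), Rational(1, 2))), -1)) = Mul(Rational(1, 147), Pow(Mul(Pow(2, Rational(1, 2)), Pow(Add(20, -3), Rational(1, 2))), -1)) = Mul(Rational(1, 147), Pow(Mul(Pow(2, Rational(1, 2)), Pow(17, Rational(1, 2))), -1)) = Mul(Rational(1, 147), Pow(Pow(34, Rational(1, 2)), -1)) = Mul(Rational(1, 147), Mul(Rational(1, 34), Pow(34, Rational(1, 2)))) = Mul(Rational(1, 4998), Pow(34, Rational(1, 2)))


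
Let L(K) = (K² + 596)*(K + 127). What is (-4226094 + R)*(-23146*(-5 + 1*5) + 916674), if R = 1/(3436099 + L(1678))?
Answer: -19706094645491313545970/5086821499 ≈ -3.8740e+12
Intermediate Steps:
L(K) = (127 + K)*(596 + K²) (L(K) = (596 + K²)*(127 + K) = (127 + K)*(596 + K²))
R = 1/5086821499 (R = 1/(3436099 + (75692 + 1678³ + 127*1678² + 596*1678)) = 1/(3436099 + (75692 + 4724717752 + 127*2815684 + 1000088)) = 1/(3436099 + (75692 + 4724717752 + 357591868 + 1000088)) = 1/(3436099 + 5083385400) = 1/5086821499 ≈ 1.9659e-10)
(-4226094 + R)*(-23146*(-5 + 1*5) + 916674) = (-4226094 + 1/5086821499)*(-23146*(-5 + 1*5) + 916674) = -21497385815994905*(-23146*(-5 + 5) + 916674)/5086821499 = -21497385815994905*(-23146*0 + 916674)/5086821499 = -21497385815994905*(0 + 916674)/5086821499 = -21497385815994905/5086821499*916674 = -19706094645491313545970/5086821499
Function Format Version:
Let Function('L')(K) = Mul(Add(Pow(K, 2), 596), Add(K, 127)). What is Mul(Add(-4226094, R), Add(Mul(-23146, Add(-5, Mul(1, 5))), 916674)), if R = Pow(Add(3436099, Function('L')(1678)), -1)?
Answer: Rational(-19706094645491313545970, 5086821499) ≈ -3.8740e+12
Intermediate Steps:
Function('L')(K) = Mul(Add(127, K), Add(596, Pow(K, 2))) (Function('L')(K) = Mul(Add(596, Pow(K, 2)), Add(127, K)) = Mul(Add(127, K), Add(596, Pow(K, 2))))
R = Rational(1, 5086821499) (R = Pow(Add(3436099, Add(75692, Pow(1678, 3), Mul(127, Pow(1678, 2)), Mul(596, 1678))), -1) = Pow(Add(3436099, Add(75692, 4724717752, Mul(127, 2815684), 1000088)), -1) = Pow(Add(3436099, Add(75692, 4724717752, 357591868, 1000088)), -1) = Pow(Add(3436099, 5083385400), -1) = Pow(5086821499, -1) = Rational(1, 5086821499) ≈ 1.9659e-10)
Mul(Add(-4226094, R), Add(Mul(-23146, Add(-5, Mul(1, 5))), 916674)) = Mul(Add(-4226094, Rational(1, 5086821499)), Add(Mul(-23146, Add(-5, Mul(1, 5))), 916674)) = Mul(Rational(-21497385815994905, 5086821499), Add(Mul(-23146, Add(-5, 5)), 916674)) = Mul(Rational(-21497385815994905, 5086821499), Add(Mul(-23146, 0), 916674)) = Mul(Rational(-21497385815994905, 5086821499), Add(0, 916674)) = Mul(Rational(-21497385815994905, 5086821499), 916674) = Rational(-19706094645491313545970, 5086821499)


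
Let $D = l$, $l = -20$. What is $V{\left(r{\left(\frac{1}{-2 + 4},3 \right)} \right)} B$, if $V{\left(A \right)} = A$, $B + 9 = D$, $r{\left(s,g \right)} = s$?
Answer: $- \frac{29}{2} \approx -14.5$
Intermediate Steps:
$D = -20$
$B = -29$ ($B = -9 - 20 = -29$)
$V{\left(r{\left(\frac{1}{-2 + 4},3 \right)} \right)} B = \frac{1}{-2 + 4} \left(-29\right) = \frac{1}{2} \left(-29\right) = - \frac{29}{2}$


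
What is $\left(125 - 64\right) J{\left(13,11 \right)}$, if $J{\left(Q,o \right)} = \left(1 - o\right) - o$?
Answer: $-1281$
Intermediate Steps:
$J{\left(Q,o \right)} = 1 - 2 o$
$\left(125 - 64\right) J{\left(13,11 \right)} = \left(125 - 64\right) \left(1 - 22\right) = 61 \left(1 - 22\right) = 61 \left(-21\right) = -1281$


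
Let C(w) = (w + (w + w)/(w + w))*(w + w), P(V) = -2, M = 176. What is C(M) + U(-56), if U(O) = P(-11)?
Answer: 62302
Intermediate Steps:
U(O) = -2
C(w) = 2*w*(1 + w) (C(w) = (w + (2*w)/((2*w)))*(2*w) = (w + (2*w)*(1/(2*w)))*(2*w) = (w + 1)*(2*w) = (1 + w)*(2*w) = 2*w*(1 + w))
C(M) + U(-56) = 2*176*(1 + 176) - 2 = 2*176*177 - 2 = 62304 - 2 = 62302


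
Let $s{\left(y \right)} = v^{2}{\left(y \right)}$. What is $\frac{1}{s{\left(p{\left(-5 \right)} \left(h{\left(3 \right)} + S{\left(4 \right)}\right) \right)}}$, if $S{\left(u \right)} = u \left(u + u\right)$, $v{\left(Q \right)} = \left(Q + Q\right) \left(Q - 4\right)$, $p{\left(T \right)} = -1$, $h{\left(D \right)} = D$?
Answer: $\frac{1}{7452900} \approx 1.3418 \cdot 10^{-7}$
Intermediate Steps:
$v{\left(Q \right)} = 2 Q \left(-4 + Q\right)$
$S{\left(u \right)} = 2 u^{2}$ ($S{\left(u \right)} = u 2 u = 2 u^{2}$)
$s{\left(y \right)} = 4 y^{2} \left(-4 + y\right)^{2}$ ($s{\left(y \right)} = \left(2 y \left(-4 + y\right)\right)^{2} = 4 y^{2} \left(-4 + y\right)^{2}$)
$\frac{1}{s{\left(p{\left(-5 \right)} \left(h{\left(3 \right)} + S{\left(4 \right)}\right) \right)}} = \frac{1}{4 \left(- (3 + 2 \cdot 4^{2})\right)^{2} \left(-4 - \left(3 + 2 \cdot 4^{2}\right)\right)^{2}} = \frac{1}{4 \left(- (3 + 2 \cdot 16)\right)^{2} \left(-4 - \left(3 + 2 \cdot 16\right)\right)^{2}} = \frac{1}{4 \left(- (3 + 32)\right)^{2} \left(-4 - \left(3 + 32\right)\right)^{2}} = \frac{1}{4 \left(\left(-1\right) 35\right)^{2} \left(-4 - 35\right)^{2}} = \frac{1}{4 \left(-35\right)^{2} \left(-4 - 35\right)^{2}} = \frac{1}{4 \cdot 1225 \left(-39\right)^{2}} = \frac{1}{4 \cdot 1225 \cdot 1521} = \frac{1}{7452900}$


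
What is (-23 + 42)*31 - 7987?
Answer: -7398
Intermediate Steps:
(-23 + 42)*31 - 7987 = 19*31 - 7987 = 589 - 7987 = -7398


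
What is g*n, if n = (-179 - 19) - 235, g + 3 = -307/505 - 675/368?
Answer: 437923643/185840 ≈ 2356.5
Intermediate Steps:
g = -1011371/185840 (g = -3 + (-307/505 - 675/368) = -3 - 453851/185840 = -1011371/185840 ≈ -5.4422)
n = -433 (n = -198 - 235 = -433)
g*n = -1011371/185840*(-433) = 437923643/185840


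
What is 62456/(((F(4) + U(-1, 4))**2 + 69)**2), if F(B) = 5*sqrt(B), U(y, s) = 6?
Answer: 62456/105625 ≈ 0.59130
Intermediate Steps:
62456/(((F(4) + U(-1, 4))**2 + 69)**2) = 62456/(((5*sqrt(4) + 6)**2 + 69)**2) = 62456/(((5*2 + 6)**2 + 69)**2) = 62456/(((10 + 6)**2 + 69)**2) = 62456/((16**2 + 69)**2) = 62456/((256 + 69)**2) = 62456/(325**2) = 62456/105625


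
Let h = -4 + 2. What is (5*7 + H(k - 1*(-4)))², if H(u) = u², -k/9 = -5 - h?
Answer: 992016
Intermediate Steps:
h = -2
k = 27 (k = -9*(-5 - 1*(-2)) = -9*(-5 + 2) = -9*(-3) = 27)
(5*7 + H(k - 1*(-4)))² = (5*7 + (27 - 1*(-4))²)² = (35 + (27 + 4)²)² = (35 + 31²)² = (35 + 961)² = 996² = 992016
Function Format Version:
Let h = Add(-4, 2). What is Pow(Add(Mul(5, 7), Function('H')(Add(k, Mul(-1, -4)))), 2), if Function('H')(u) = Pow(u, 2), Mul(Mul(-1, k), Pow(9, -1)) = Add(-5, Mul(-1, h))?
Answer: 992016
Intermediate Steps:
h = -2
k = 27 (k = Mul(-9, Add(-5, Mul(-1, -2))) = Mul(-9, Add(-5, 2)) = Mul(-9, -3) = 27)
Pow(Add(Mul(5, 7), Function('H')(Add(k, Mul(-1, -4)))), 2) = Pow(Add(Mul(5, 7), Pow(Add(27, Mul(-1, -4)), 2)), 2) = Pow(Add(35, Pow(Add(27, 4), 2)), 2) = Pow(Add(35, Pow(31, 2)), 2) = Pow(Add(35, 961), 2) = Pow(996, 2) = 992016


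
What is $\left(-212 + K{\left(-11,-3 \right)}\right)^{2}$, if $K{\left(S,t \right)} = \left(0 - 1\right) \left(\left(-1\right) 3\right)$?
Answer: $43681$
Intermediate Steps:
$K{\left(S,t \right)} = 3$ ($K{\left(S,t \right)} = \left(-1\right) \left(-3\right) = 3$)
$\left(-212 + K{\left(-11,-3 \right)}\right)^{2} = \left(-212 + 3\right)^{2} = \left(-209\right)^{2} = 43681$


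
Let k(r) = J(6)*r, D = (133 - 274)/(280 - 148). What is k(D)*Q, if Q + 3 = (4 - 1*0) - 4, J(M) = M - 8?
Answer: -141/22 ≈ -6.4091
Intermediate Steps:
J(M) = -8 + M
D = -47/44 (D = -141/132 = -141*1/132 = -47/44 ≈ -1.0682)
k(r) = -2*r (k(r) = (-8 + 6)*r = -2*r)
Q = -3 (Q = -3 + ((4 - 1*0) - 4) = -3 + ((4 + 0) - 4) = -3 + (4 - 4) = -3 + 0 = -3)
k(D)*Q = -2*(-47/44)*(-3) = (47/22)*(-3) = -141/22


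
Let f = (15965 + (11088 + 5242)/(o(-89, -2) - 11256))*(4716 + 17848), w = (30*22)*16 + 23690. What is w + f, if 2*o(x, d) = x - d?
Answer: 8140971117250/22599 ≈ 3.6024e+8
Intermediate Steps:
o(x, d) = x/2 - d/2 (o(x, d) = (x - d)/2 = x/2 - d/2)
w = 34250 (w = 660*16 + 23690 = 10560 + 23690 = 34250)
f = 8140197101500/22599 (f = (15965 + (11088 + 5242)/(((½)*(-89) - ½*(-2)) - 11256))*(4716 + 17848) = (15965 + 16330/((-89/2 + 1) - 11256))*22564 = (15965 + 16330/(-87/2 - 11256))*22564 = (15965 + 16330/(-22599/2))*22564 = (15965 + 16330*(-2/22599))*22564 = (15965 - 32660/22599)*22564 = (360760375/22599)*22564 = 8140197101500/22599 ≈ 3.6020e+8)
w + f = 34250 + 8140197101500/22599 = 8140971117250/22599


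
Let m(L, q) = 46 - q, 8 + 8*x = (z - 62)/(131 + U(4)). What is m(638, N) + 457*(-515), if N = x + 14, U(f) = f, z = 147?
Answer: -50829569/216 ≈ -2.3532e+5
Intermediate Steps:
x = -199/216 (x = -1 + ((147 - 62)/(131 + 4))/8 = -1 + (85/135)/8 = -1 + (85*(1/135))/8 = -1 + (1/8)*(17/27) = -1 + 17/216 = -199/216 ≈ -0.92130)
N = 2825/216 (N = -199/216 + 14 = 2825/216 ≈ 13.079)
m(638, N) + 457*(-515) = (46 - 1*2825/216) + 457*(-515) = (46 - 2825/216) - 235355 = 7111/216 - 235355 = -50829569/216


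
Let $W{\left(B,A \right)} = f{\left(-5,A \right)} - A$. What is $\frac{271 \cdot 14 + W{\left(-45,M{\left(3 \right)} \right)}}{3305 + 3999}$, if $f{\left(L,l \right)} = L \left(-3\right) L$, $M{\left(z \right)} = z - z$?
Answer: $\frac{3719}{7304} \approx 0.50917$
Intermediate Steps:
$M{\left(z \right)} = 0$
$f{\left(L,l \right)} = - 3 L^{2}$ ($f{\left(L,l \right)} = - 3 L L = - 3 L^{2}$)
$W{\left(B,A \right)} = -75 - A$ ($W{\left(B,A \right)} = - 3 \left(-5\right)^{2} - A = \left(-3\right) 25 - A = -75 - A$)
$\frac{271 \cdot 14 + W{\left(-45,M{\left(3 \right)} \right)}}{3305 + 3999} = \frac{271 \cdot 14 - 75}{3305 + 3999} = \frac{3794 + \left(-75 + 0\right)}{7304} = \left(3794 - 75\right) \frac{1}{7304} = 3719 \cdot \frac{1}{7304} = \frac{3719}{7304}$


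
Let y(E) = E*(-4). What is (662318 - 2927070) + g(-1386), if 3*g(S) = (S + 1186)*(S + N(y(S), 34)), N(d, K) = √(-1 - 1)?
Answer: -2172352 - 200*I*√2/3 ≈ -2.1724e+6 - 94.281*I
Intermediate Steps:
y(E) = -4*E
N(d, K) = I*√2 (N(d, K) = √(-2) = I*√2)
g(S) = (1186 + S)*(S + I*√2)/3 (g(S) = ((S + 1186)*(S + I*√2))/3 = ((1186 + S)*(S + I*√2))/3 = (1186 + S)*(S + I*√2)/3)
(662318 - 2927070) + g(-1386) = (662318 - 2927070) + ((⅓)*(-1386)² + (1186/3)*(-1386) + 1186*I*√2/3 + (⅓)*I*(-1386)*√2) = -2264752 + ((⅓)*1920996 - 547932 + 1186*I*√2/3 - 462*I*√2) = -2264752 + (640332 - 547932 + 1186*I*√2/3 - 462*I*√2) = -2264752 + (92400 - 200*I*√2/3) = -2172352 - 200*I*√2/3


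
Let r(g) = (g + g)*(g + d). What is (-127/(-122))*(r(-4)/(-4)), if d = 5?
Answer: 127/61 ≈ 2.0820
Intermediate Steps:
r(g) = 2*g*(5 + g) (r(g) = (g + g)*(g + 5) = (2*g)*(5 + g) = 2*g*(5 + g))
(-127/(-122))*(r(-4)/(-4)) = (-127/(-122))*((2*(-4)*(5 - 4))/(-4)) = (-127*(-1/122))*((2*(-4)*1)*(-¼)) = 127*(-8*(-¼))/122 = (127/122)*2 = 127/61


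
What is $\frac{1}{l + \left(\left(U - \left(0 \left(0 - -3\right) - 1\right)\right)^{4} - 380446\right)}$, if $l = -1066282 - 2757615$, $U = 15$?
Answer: $- \frac{1}{4138807} \approx -2.4162 \cdot 10^{-7}$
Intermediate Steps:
$l = -3823897$ ($l = -1066282 - 2757615 = -3823897$)
$\frac{1}{l + \left(\left(U - \left(0 \left(0 - -3\right) - 1\right)\right)^{4} - 380446\right)} = \frac{1}{-3823897 + \left(\left(15 - \left(0 \left(0 - -3\right) - 1\right)\right)^{4} - 380446\right)} = \frac{1}{-3823897 - \left(380446 - \left(15 - \left(0 \left(0 + 3\right) - 1\right)\right)^{4}\right)} = \frac{1}{-3823897 - \left(380446 - \left(15 - \left(0 \cdot 3 - 1\right)\right)^{4}\right)} = \frac{1}{-3823897 - \left(380446 - \left(15 - \left(0 - 1\right)\right)^{4}\right)} = \frac{1}{-3823897 - \left(380446 - \left(15 - -1\right)^{4}\right)} = \frac{1}{-3823897 - \left(380446 - \left(15 + 1\right)^{4}\right)} = \frac{1}{-3823897 - \left(380446 - 16^{4}\right)} = \frac{1}{-3823897 + \left(65536 - 380446\right)} = \frac{1}{-3823897 - 314910} = \frac{1}{-4138807} = - \frac{1}{4138807}$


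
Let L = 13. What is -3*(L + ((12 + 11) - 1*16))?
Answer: -60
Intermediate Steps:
-3*(L + ((12 + 11) - 1*16)) = -3*(13 + ((12 + 11) - 1*16)) = -3*(13 + (23 - 16)) = -3*(13 + 7) = -3*20 = -60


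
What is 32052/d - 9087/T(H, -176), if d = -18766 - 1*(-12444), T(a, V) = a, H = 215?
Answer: -32169597/679615 ≈ -47.335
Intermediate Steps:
d = -6322 (d = -18766 + 12444 = -6322)
32052/d - 9087/T(H, -176) = 32052/(-6322) - 9087/215 = 32052*(-1/6322) - 9087*1/215 = -16026/3161 - 9087/215 = -32169597/679615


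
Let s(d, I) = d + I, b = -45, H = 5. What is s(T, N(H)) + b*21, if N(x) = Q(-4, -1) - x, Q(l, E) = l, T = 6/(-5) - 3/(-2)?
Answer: -9537/10 ≈ -953.70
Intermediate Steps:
T = 3/10 (T = 6*(-1/5) - 3*(-1/2) = -6/5 + 3/2 = 3/10 ≈ 0.30000)
N(x) = -4 - x
s(d, I) = I + d
s(T, N(H)) + b*21 = ((-4 - 1*5) + 3/10) - 45*21 = ((-4 - 5) + 3/10) - 945 = (-9 + 3/10) - 945 = -87/10 - 945 = -9537/10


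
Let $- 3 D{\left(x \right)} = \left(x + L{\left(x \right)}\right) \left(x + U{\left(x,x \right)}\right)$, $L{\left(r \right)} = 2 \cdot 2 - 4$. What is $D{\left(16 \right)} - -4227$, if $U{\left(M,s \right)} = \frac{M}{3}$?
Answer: $\frac{37019}{9} \approx 4113.2$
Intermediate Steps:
$U{\left(M,s \right)} = \frac{M}{3}$ ($U{\left(M,s \right)} = M \frac{1}{3} = \frac{M}{3}$)
$L{\left(r \right)} = 0$ ($L{\left(r \right)} = 4 - 4 = 0$)
$D{\left(x \right)} = - \frac{4 x^{2}}{9}$ ($D{\left(x \right)} = - \frac{\left(x + 0\right) \left(x + \frac{x}{3}\right)}{3} = - \frac{x \frac{4 x}{3}}{3} = - \frac{\frac{4}{3} x^{2}}{3} = - \frac{4 x^{2}}{9}$)
$D{\left(16 \right)} - -4227 = - \frac{4 \cdot 16^{2}}{9} - -4227 = \left(- \frac{4}{9}\right) 256 + 4227 = - \frac{1024}{9} + 4227 = \frac{37019}{9}$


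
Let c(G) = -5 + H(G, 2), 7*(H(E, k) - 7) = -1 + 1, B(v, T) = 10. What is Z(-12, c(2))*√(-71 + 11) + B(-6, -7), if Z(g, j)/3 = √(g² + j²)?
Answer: 10 + 12*I*√555 ≈ 10.0 + 282.7*I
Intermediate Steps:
H(E, k) = 7 (H(E, k) = 7 + (-1 + 1)/7 = 7 + (⅐)*0 = 7 + 0 = 7)
c(G) = 2 (c(G) = -5 + 7 = 2)
Z(g, j) = 3*√(g² + j²)
Z(-12, c(2))*√(-71 + 11) + B(-6, -7) = (3*√((-12)² + 2²))*√(-71 + 11) + 10 = (3*√(144 + 4))*√(-60) + 10 = (3*√148)*(2*I*√15) + 10 = (3*(2*√37))*(2*I*√15) + 10 = (6*√37)*(2*I*√15) + 10 = 12*I*√555 + 10 = 10 + 12*I*√555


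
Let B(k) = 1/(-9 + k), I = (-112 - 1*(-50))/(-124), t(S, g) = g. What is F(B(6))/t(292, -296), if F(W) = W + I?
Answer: -1/1776 ≈ -0.00056306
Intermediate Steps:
I = ½ (I = (-112 + 50)*(-1/124) = -62*(-1/124) = ½ ≈ 0.50000)
F(W) = ½ + W (F(W) = W + ½ = ½ + W)
F(B(6))/t(292, -296) = (½ + 1/(-9 + 6))/(-296) = (½ + 1/(-3))*(-1/296) = (½ - ⅓)*(-1/296) = (⅙)*(-1/296) = -1/1776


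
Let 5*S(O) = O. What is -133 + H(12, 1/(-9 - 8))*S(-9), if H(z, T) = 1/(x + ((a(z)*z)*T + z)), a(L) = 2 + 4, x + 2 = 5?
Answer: -40616/305 ≈ -133.17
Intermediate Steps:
S(O) = O/5
x = 3 (x = -2 + 5 = 3)
a(L) = 6
H(z, T) = 1/(3 + z + 6*T*z) (H(z, T) = 1/(3 + ((6*z)*T + z)) = 1/(3 + (6*T*z + z)) = 1/(3 + (z + 6*T*z)) = 1/(3 + z + 6*T*z))
-133 + H(12, 1/(-9 - 8))*S(-9) = -133 + ((⅕)*(-9))/(3 + 12 + 6*12/(-9 - 8)) = -133 - 9/5/(3 + 12 + 6*12/(-17)) = -133 - 9/5/(3 + 12 + 6*(-1/17)*12) = -133 - 9/5/(3 + 12 - 72/17) = -133 - 9/5/(183/17) = -133 + (17/183)*(-9/5) = -133 - 51/305 = -40616/305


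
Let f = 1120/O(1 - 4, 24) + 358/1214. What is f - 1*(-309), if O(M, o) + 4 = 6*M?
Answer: 1725242/6677 ≈ 258.39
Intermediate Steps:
O(M, o) = -4 + 6*M
f = -337951/6677 (f = 1120/(-4 + 6*(1 - 4)) + 358/1214 = 1120/(-4 + 6*(-3)) + 358*(1/1214) = 1120/(-4 - 18) + 179/607 = 1120/(-22) + 179/607 = 1120*(-1/22) + 179/607 = -560/11 + 179/607 = -337951/6677 ≈ -50.614)
f - 1*(-309) = -337951/6677 - 1*(-309) = -337951/6677 + 309 = 1725242/6677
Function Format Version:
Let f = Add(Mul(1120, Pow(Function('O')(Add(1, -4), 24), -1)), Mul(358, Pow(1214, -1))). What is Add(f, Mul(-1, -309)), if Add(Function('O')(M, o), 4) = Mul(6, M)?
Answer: Rational(1725242, 6677) ≈ 258.39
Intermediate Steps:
Function('O')(M, o) = Add(-4, Mul(6, M))
f = Rational(-337951, 6677) (f = Add(Mul(1120, Pow(Add(-4, Mul(6, Add(1, -4))), -1)), Mul(358, Pow(1214, -1))) = Add(Mul(1120, Pow(Add(-4, Mul(6, -3)), -1)), Mul(358, Rational(1, 1214))) = Add(Mul(1120, Pow(Add(-4, -18), -1)), Rational(179, 607)) = Add(Mul(1120, Pow(-22, -1)), Rational(179, 607)) = Add(Mul(1120, Rational(-1, 22)), Rational(179, 607)) = Add(Rational(-560, 11), Rational(179, 607)) = Rational(-337951, 6677) ≈ -50.614)
Add(f, Mul(-1, -309)) = Add(Rational(-337951, 6677), Mul(-1, -309)) = Add(Rational(-337951, 6677), 309) = Rational(1725242, 6677)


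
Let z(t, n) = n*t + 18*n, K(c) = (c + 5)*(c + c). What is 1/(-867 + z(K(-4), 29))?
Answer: -1/577 ≈ -0.0017331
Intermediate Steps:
K(c) = 2*c*(5 + c) (K(c) = (5 + c)*(2*c) = 2*c*(5 + c))
z(t, n) = 18*n + n*t
1/(-867 + z(K(-4), 29)) = 1/(-867 + 29*(18 + 2*(-4)*(5 - 4))) = 1/(-867 + 29*(18 + 2*(-4)*1)) = 1/(-867 + 29*(18 - 8)) = 1/(-867 + 29*10) = 1/(-867 + 290) = 1/(-577) = -1/577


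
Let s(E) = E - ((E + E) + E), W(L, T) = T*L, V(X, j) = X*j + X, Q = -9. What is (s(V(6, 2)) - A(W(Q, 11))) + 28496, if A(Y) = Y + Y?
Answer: 28658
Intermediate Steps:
V(X, j) = X + X*j
W(L, T) = L*T
A(Y) = 2*Y
s(E) = -2*E (s(E) = E - (2*E + E) = E - 3*E = -2*E)
(s(V(6, 2)) - A(W(Q, 11))) + 28496 = (-12*(1 + 2) - 2*(-9*11)) + 28496 = (-12*3 - 2*(-99)) + 28496 = (-2*18 - 1*(-198)) + 28496 = (-36 + 198) + 28496 = 162 + 28496 = 28658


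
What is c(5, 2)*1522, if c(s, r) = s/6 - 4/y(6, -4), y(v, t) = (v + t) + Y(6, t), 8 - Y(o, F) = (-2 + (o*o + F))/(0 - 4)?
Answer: 96647/105 ≈ 920.45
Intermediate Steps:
Y(o, F) = 15/2 + F/4 + o²/4 (Y(o, F) = 8 - (-2 + (o*o + F))/(0 - 4) = 8 - (-2 + (o² + F))/(-4) = 8 - (-2 + (F + o²))*(-1)/4 = 8 - (-2 + F + o²)*(-1)/4 = 8 - (½ - F/4 - o²/4) = 8 + (-½ + F/4 + o²/4) = 15/2 + F/4 + o²/4)
y(v, t) = 33/2 + v + 5*t/4 (y(v, t) = (v + t) + (15/2 + t/4 + (¼)*6²) = (t + v) + (15/2 + t/4 + (¼)*36) = (t + v) + (15/2 + t/4 + 9) = (t + v) + (33/2 + t/4) = 33/2 + v + 5*t/4)
c(s, r) = -8/35 + s/6 (c(s, r) = s/6 - 4/(33/2 + 6 + (5/4)*(-4)) = s*(⅙) - 4/(33/2 + 6 - 5) = s/6 - 4/35/2 = s/6 - 4*2/35 = s/6 - 8/35 = -8/35 + s/6)
c(5, 2)*1522 = (-8/35 + (⅙)*5)*1522 = (-8/35 + ⅚)*1522 = (127/210)*1522 = 96647/105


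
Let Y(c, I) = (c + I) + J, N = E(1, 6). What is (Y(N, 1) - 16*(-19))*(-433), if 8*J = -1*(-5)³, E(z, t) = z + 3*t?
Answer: -1176461/8 ≈ -1.4706e+5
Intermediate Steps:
N = 19 (N = 1 + 3*6 = 1 + 18 = 19)
J = 125/8 (J = (-1*(-5)³)/8 = (-1*(-125))/8 = (⅛)*125 = 125/8 ≈ 15.625)
Y(c, I) = 125/8 + I + c (Y(c, I) = (c + I) + 125/8 = (I + c) + 125/8 = 125/8 + I + c)
(Y(N, 1) - 16*(-19))*(-433) = ((125/8 + 1 + 19) - 16*(-19))*(-433) = (285/8 + 304)*(-433) = (2717/8)*(-433) = -1176461/8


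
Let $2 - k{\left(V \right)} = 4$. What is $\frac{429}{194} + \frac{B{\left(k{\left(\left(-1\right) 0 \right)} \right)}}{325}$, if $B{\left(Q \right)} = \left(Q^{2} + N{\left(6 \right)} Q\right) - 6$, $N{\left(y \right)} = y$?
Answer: $\frac{136709}{63050} \approx 2.1683$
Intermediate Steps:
$k{\left(V \right)} = -2$ ($k{\left(V \right)} = 2 - 4 = -2$)
$B{\left(Q \right)} = -6 + Q^{2} + 6 Q$ ($B{\left(Q \right)} = \left(Q^{2} + 6 Q\right) - 6 = -6 + Q^{2} + 6 Q$)
$\frac{429}{194} + \frac{B{\left(k{\left(\left(-1\right) 0 \right)} \right)}}{325} = \frac{429}{194} + \frac{-6 + \left(-2\right)^{2} + 6 \left(-2\right)}{325} = 429 \cdot \frac{1}{194} + \left(-6 + 4 - 12\right) \frac{1}{325} = \frac{429}{194} - \frac{14}{325} = \frac{136709}{63050}$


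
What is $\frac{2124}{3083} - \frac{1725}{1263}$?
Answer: $- \frac{878521}{1297943} \approx -0.67686$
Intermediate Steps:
$\frac{2124}{3083} - \frac{1725}{1263} = 2124 \cdot \frac{1}{3083} - \frac{575}{421} = \frac{2124}{3083} - \frac{575}{421} = - \frac{878521}{1297943}$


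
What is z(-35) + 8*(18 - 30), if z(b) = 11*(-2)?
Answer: -118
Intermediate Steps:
z(b) = -22
z(-35) + 8*(18 - 30) = -22 + 8*(18 - 30) = -22 + 8*(-12) = -22 - 96 = -118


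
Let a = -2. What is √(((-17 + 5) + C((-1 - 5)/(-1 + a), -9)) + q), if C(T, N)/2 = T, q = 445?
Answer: √437 ≈ 20.905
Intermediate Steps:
C(T, N) = 2*T
√(((-17 + 5) + C((-1 - 5)/(-1 + a), -9)) + q) = √(((-17 + 5) + 2*((-1 - 5)/(-1 - 2))) + 445) = √((-12 + 2*(-6/(-3))) + 445) = √((-12 + 2*(-6*(-⅓))) + 445) = √((-12 + 2*2) + 445) = √((-12 + 4) + 445) = √(-8 + 445) = √437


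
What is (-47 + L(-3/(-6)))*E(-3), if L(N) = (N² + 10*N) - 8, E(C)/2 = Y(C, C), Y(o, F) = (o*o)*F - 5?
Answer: 3184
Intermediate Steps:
Y(o, F) = -5 + F*o² (Y(o, F) = o²*F - 5 = F*o² - 5 = -5 + F*o²)
E(C) = -10 + 2*C³ (E(C) = 2*(-5 + C*C²) = 2*(-5 + C³) = -10 + 2*C³)
L(N) = -8 + N² + 10*N
(-47 + L(-3/(-6)))*E(-3) = (-47 + (-8 + (-3/(-6))² + 10*(-3/(-6))))*(-10 + 2*(-3)³) = (-47 + (-8 + (-3*(-⅙))² + 10*(-3*(-⅙))))*(-10 + 2*(-27)) = (-47 + (-8 + (½)² + 10*(½)))*(-10 - 54) = (-47 + (-8 + ¼ + 5))*(-64) = (-47 - 11/4)*(-64) = -199/4*(-64) = 3184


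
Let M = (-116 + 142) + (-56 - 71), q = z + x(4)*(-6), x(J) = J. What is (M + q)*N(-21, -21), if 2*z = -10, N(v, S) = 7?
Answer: -910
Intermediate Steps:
z = -5 (z = (½)*(-10) = -5)
q = -29 (q = -5 + 4*(-6) = -5 - 24 = -29)
M = -101 (M = 26 - 127 = -101)
(M + q)*N(-21, -21) = (-101 - 29)*7 = -130*7 = -910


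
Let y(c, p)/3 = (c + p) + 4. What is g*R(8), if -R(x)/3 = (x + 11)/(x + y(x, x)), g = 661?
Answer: -37677/68 ≈ -554.07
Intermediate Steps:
y(c, p) = 12 + 3*c + 3*p (y(c, p) = 3*((c + p) + 4) = 3*(4 + c + p) = 12 + 3*c + 3*p)
R(x) = -3*(11 + x)/(12 + 7*x) (R(x) = -3*(x + 11)/(x + (12 + 3*x + 3*x)) = -3*(11 + x)/(x + (12 + 6*x)) = -3*(11 + x)/(12 + 7*x))
g*R(8) = 661*(3*(-11 - 1*8)/(12 + 7*8)) = 661*(3*(-11 - 8)/(12 + 56)) = 661*(3*(-19)/68) = 661*(3*(1/68)*(-19)) = 661*(-57/68) = -37677/68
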